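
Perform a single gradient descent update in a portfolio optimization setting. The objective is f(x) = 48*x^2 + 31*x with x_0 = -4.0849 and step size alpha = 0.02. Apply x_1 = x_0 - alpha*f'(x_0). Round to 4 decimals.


We compute the gradient at x_0 and apply the update.
f'(x) = 96*x + 31
f'(-4.0849) = 96*-4.0849 + 31 = -361.1504
x_1 = -4.0849 - 0.02*-361.1504 = 3.1381


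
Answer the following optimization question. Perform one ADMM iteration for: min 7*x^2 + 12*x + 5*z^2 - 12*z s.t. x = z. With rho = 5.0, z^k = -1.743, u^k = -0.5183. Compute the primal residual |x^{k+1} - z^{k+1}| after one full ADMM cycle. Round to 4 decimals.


ADMM iteration with rho = 5.0, z^k = -1.743, u^k = -0.5183
Step 1: x-update.
Minimize 7*x^2 + 12*x + (5.0/2)*(x + 1.743 - 0.5183)^2
FOC: (2*7 + 5.0)*x = -12 + 5.0*(-1.743 + 0.5183)
x^{k+1} = -0.9539
Step 2: z-update.
Minimize 5*z^2 - 12*z + (5.0/2)*(-0.9539 - z - 0.5183)^2
FOC: (2*5 + 5.0)*z = 12 + 5.0*(-0.9539 - 0.5183)
z^{k+1} = 0.3093
Step 3: u-update.
u^{k+1} = -0.5183 - 0.9539 - 0.3093 = -1.7814
Step 4: Primal residual = |-0.9539 - 0.3093| = 1.2631


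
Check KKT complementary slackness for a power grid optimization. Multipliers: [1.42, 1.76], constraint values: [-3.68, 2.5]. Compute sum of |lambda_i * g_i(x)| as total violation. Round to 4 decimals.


KKT complementary slackness check:
lambda_1 * g_1 = 1.42 * -3.68 = -5.2256
lambda_2 * g_2 = 1.76 * 2.5 = 4.4
Total violation = 5.2256 + 4.4 = 9.6256


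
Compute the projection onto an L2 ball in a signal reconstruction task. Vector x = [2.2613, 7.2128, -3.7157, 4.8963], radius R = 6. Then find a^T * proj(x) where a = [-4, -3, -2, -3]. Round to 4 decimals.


Step 1: Compute ||x|| (intermediates to 6 decimals).
||x|| = sqrt(2.2613^2 + 7.2128^2 + (-3.7157)^2 + 4.8963^2) = 9.742594
Step 2: Project.
Since ||x|| > R, scale = R/||x|| = 6/9.742594 = 0.615852, proj(x) = scale * x
proj(x) = [1.392626, 4.442017, -2.288321, 3.015396]
Step 3: Dot product.
a^T * proj(x) = -4*1.392626 - 3*4.442017 - 2*(-2.288321) - 3*3.015396 = -23.3661


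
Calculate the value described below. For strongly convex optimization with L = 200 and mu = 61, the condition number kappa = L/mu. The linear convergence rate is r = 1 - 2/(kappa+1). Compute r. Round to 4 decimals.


Step 1: Compute the condition number.
kappa = L/mu = 200/61 = 3.2787
Step 2: Compute the convergence rate.
r = 1 - 2/(kappa + 1) = 1 - 2*mu/(L + mu) = (L - mu)/(L + mu) = 139/261 = 0.5326


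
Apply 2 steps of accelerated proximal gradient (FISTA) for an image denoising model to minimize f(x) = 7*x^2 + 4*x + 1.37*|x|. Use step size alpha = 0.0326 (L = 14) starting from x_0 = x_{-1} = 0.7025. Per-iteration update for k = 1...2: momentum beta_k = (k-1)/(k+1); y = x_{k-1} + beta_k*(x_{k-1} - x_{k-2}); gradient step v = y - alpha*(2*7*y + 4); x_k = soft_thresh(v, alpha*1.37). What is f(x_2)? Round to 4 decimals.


FISTA on f(x) = 7*x^2 + 4*x + 1.37*|x|
L = 14, alpha = 0.0326
Iteration 1: beta = 0.0, y = 0.7025 + 0.0*(0.7025 - 0.7025) = 0.7025
  grad(y) = 13.835, v = y - alpha*grad = 0.2515
  prox(v) = soft_thresh(0.2515, 0.0447) = 0.2068
Iteration 2: beta = 0.3333, y = 0.2068 + 0.3333*(0.2068 - 0.7025) = 0.0416
  grad(y) = 4.5823, v = y - alpha*grad = -0.1078
  prox(v) = soft_thresh(-0.1078, 0.0447) = -0.0631
f(x_2) = 7*(-0.0631)^2 + 4*(-0.0631) + 1.37*|-0.0631| = -0.1381


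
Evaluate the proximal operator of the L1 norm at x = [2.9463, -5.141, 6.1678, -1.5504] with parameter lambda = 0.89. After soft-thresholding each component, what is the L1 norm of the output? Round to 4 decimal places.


Soft-thresholding with lambda = 0.89:
prox(2.9463) = sign(2.9463)*max(|2.9463| - 0.89, 0) = 2.0563
prox(-5.141) = sign(-5.141)*max(|-5.141| - 0.89, 0) = -4.251
prox(6.1678) = sign(6.1678)*max(|6.1678| - 0.89, 0) = 5.2778
prox(-1.5504) = sign(-1.5504)*max(|-1.5504| - 0.89, 0) = -0.6604
prox(x) = [2.0563, -4.251, 5.2778, -0.6604]
||prox(x)||_1 = 2.0563 + 4.251 + 5.2778 + 0.6604 = 12.2455


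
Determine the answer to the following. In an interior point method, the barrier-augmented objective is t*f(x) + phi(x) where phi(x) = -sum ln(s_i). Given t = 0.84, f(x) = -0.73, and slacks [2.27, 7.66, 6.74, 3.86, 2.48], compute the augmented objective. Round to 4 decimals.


Step 1: Compute log-barrier.
ln values: [0.8198, 2.036, 1.9081, 1.3507, 0.9083]
phi = -(0.8198 + 2.036 + 1.9081 + 1.3507 + 0.9083) = -7.0228
Step 2: Compute augmented objective.
t*f(x) = 0.84*-0.73 = -0.6132
Total = -0.6132 - 7.0228 = -7.636


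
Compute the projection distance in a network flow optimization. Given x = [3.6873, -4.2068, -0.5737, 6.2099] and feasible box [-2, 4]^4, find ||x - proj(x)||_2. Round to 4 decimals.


Project each component onto [-2, 4].
clip(3.6873) = 3.6873, clip(-4.2068) = -2.0, clip(-0.5737) = -0.5737, clip(6.2099) = 4.0
Projection = [3.6873, -2.0, -0.5737, 4.0]
Squared diffs: [0.0, 4.87, 0.0, 4.8837]
Distance = sqrt(9.7537) = 3.1231


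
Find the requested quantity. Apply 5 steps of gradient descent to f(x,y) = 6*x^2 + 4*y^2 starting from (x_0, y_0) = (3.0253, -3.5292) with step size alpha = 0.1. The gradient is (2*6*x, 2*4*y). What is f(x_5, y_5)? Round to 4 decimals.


Gradient descent on f(x,y) = 6*x^2 + 4*y^2.
Starting point: (3.0253, -3.5292), alpha = 0.1
Step 1: grad_x = 2*6*3.0253 = 36.3036, grad_y = 2*4*-3.5292 = -28.2336
  x_1 = 3.0253 - 0.1*36.3036 = -0.6051
  y_1 = -3.5292 - 0.1*-28.2336 = -0.7058
Step 2: grad_x = 2*6*-0.6051 = -7.2607, grad_y = 2*4*-0.7058 = -5.6467
  x_2 = -0.6051 - 0.1*-7.2607 = 0.121
  y_2 = -0.7058 - 0.1*-5.6467 = -0.1412
Step 3: grad_x = 2*6*0.121 = 1.4521, grad_y = 2*4*-0.1412 = -1.1293
  x_3 = 0.121 - 0.1*1.4521 = -0.0242
  y_3 = -0.1412 - 0.1*-1.1293 = -0.0282
Step 4: grad_x = 2*6*-0.0242 = -0.2904, grad_y = 2*4*-0.0282 = -0.2259
  x_4 = -0.0242 - 0.1*-0.2904 = 0.0048
  y_4 = -0.0282 - 0.1*-0.2259 = -0.0056
Step 5: grad_x = 2*6*0.0048 = 0.0581, grad_y = 2*4*-0.0056 = -0.0452
  x_5 = 0.0048 - 0.1*0.0581 = -0.001
  y_5 = -0.0056 - 0.1*-0.0452 = -0.0011
f(-0.001, -0.0011) = 6*(-0.001)^2 + 4*(-0.0011)^2 = 0.0


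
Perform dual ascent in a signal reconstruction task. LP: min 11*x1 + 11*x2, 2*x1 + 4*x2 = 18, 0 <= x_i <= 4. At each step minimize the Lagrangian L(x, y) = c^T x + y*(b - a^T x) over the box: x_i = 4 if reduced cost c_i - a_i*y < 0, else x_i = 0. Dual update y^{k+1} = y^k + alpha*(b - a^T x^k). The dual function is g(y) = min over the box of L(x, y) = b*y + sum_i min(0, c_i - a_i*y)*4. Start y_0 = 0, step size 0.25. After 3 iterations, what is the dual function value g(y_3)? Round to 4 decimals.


Dual ascent for LP: min 11*x1 + 11*x2, 2*x1 + 4*x2 = 18, 0 <= x_i <= 4
Step 1: y^k = 0.0, reduced costs: (11.0, 11.0)
  x^k = (0.0, 0.0), subgradient = b - a^T x = 18.0
  y^{k+1} = 0.0 + 0.25*18.0 = 4.5
Step 2: y^k = 4.5, reduced costs: (2.0, -7.0)
  x^k = (0.0, 4.0), subgradient = b - a^T x = 2.0
  y^{k+1} = 4.5 + 0.25*2.0 = 5.0
Step 3: y^k = 5.0, reduced costs: (1.0, -9.0)
  x^k = (0.0, 4.0), subgradient = b - a^T x = 2.0
  y^{k+1} = 5.0 + 0.25*2.0 = 5.5
Dual objective at y_3 = 5.5: reduced costs (0.0, -11.0), box minimizer x = (0.0, 4.0)
g(y_3) = b*y + (c1 - a1*y)*x1 + (c2 - a2*y)*x2 = 18*5.5 + 0.0*0.0 + (-11.0)*4.0 = 99.0 + 0.0 - 44.0 = 55.0


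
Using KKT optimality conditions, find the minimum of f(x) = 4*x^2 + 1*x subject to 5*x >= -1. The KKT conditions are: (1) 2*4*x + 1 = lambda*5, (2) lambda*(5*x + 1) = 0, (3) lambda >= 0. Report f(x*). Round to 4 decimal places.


Step 1: Try lambda = 0 (constraint inactive).
Stationarity: 2*4*x + 1 = 0
x* = -1/(2*4) = -0.125
Check constraint: 5*-0.125 = -0.625 >= -1 -- satisfied.
Step 2: Compute optimal value.
f(x*) = 4*(-0.125)^2 + 1*(-0.125) = -0.0625


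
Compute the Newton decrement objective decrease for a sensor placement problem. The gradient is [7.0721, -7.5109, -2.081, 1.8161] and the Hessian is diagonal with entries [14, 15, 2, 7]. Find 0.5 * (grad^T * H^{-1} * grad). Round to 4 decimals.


Step 1: H is diagonal, so H^(-1) * g = [0.5052, -0.5007, -1.0405, 0.2594].
Step 2: g^T H^(-1) g = sum_i g_i^2 / H_ii
  = (7.0721)^2/14 + (-7.5109)^2/15 + (-2.081)^2/2 + (1.8161)^2/7
  = 3.5725 + 3.7609 + 2.1653 + 0.4712 = 9.9698
Step 3: Objective decrease = 0.5 * g^T H^(-1) g = 4.9849


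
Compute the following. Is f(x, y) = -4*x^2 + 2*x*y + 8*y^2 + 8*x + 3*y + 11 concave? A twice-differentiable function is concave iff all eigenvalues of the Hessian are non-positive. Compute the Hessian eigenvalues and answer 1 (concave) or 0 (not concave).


The Hessian of f(x,y) = -4*x^2 + 2*x*y + 8*y^2 + 8*x + 3*y + 11 is:
H = [[-8, 2], [2, 16]]
Trace = -8 + 16 = 8
Determinant = -8*16 - (2)^2 = -132
Discriminant = (8)^2 - 4*-132 = 592.0
Eigenvalues: lambda_1 = -8.1655, lambda_2 = 16.1655
The function is not concave.

0


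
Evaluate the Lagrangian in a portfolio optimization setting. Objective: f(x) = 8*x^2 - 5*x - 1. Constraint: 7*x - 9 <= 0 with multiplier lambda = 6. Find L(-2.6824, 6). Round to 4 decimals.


Step 1: Evaluate f(x).
f(-2.6824) = 8*(-2.6824)^2 - 5*(-2.6824) - 1 = 69.9742
Step 2: Evaluate g(x).
g(-2.6824) = 7*-2.6824 - 9 = -27.7768
Step 3: Compute Lagrangian.
L = 69.9742 + 6*-27.7768 = -96.6866


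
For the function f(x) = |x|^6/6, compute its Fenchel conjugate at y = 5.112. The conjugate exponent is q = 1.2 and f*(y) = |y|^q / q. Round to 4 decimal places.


The conjugate exponent q satisfies 1/p + 1/q = 1.
p = 6, so q = 6/(6 - 1) = 1.2
|y|^q = 5.112^1.2 = 7.0845
f*(5.112) = 7.0845 / 1.2 = 5.9037


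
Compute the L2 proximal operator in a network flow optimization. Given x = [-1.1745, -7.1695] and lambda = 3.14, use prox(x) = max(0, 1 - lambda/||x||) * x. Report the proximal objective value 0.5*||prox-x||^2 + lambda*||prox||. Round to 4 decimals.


Step 1: Compute ||x||.
||x|| = 7.2651
Step 2: Compute scaling factor.
scale = max(0, 1 - 3.14/7.2651) = 0.5678
Step 3: prox(x) = [-0.6669, -4.0708]
||prox(x)|| = 4.1251
Step 4: Proximal objective.
0.5*||prox-x||^2 = 4.9298
lambda*||prox|| = 12.9528
Total = 17.8825


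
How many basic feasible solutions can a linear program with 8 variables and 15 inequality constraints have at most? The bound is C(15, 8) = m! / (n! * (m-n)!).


Each vertex corresponds to some choice of n active constraints out of m, so the number of vertices is at most C(m, n) = m! / (n!(m-n)!).
m = 15, n = 8
Numerator: 15 * 14 * 13 * 12 * 11 * 10 * 9 * 8
Denominator: 8! = 40320
C(15, 8) = 6435


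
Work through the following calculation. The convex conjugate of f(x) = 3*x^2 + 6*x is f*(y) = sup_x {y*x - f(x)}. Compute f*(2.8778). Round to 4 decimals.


f*(y) = sup_x {y*x - a*x^2 - b*x} = sup_x {(y-b)*x - a*x^2}
FOC: (y - b) - 2a*x = 0 => x* = (y - b)/(2a)
x* = (2.8778 - 6)/(2*3) = -0.5204
f*(2.8778) = (y-b)^2/(4a) = (2.8778 - 6)^2/(4*3)
= 9.7481/12 = 0.8123


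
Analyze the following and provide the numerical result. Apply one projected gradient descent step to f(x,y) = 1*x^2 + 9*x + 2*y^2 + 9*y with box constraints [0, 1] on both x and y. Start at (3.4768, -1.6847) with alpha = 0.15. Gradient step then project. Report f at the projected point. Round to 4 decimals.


Step 1: Compute gradient at (3.4768, -1.6847).
grad_x = 2*1*3.4768 + 9 = 15.9536
grad_y = 2*2*-1.6847 + 9 = 2.2612
Step 2: Gradient step.
x_raw = 3.4768 - 0.15*15.9536 = 1.0838
y_raw = -1.6847 - 0.15*2.2612 = -2.0239
Step 3: Project onto [0, 1].
x_proj = clip(1.0838) = 1.0
y_proj = clip(-2.0239) = 0.0
Step 4: Evaluate f.
f(1.0, 0.0) = 10.0


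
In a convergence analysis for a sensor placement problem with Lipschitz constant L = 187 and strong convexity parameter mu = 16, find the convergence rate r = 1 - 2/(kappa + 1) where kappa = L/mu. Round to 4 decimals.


Step 1: Compute the condition number.
kappa = L/mu = 187/16 = 11.6875
Step 2: Compute the convergence rate.
r = 1 - 2/(kappa + 1) = 1 - 2*mu/(L + mu) = (L - mu)/(L + mu) = 171/203 = 0.8424


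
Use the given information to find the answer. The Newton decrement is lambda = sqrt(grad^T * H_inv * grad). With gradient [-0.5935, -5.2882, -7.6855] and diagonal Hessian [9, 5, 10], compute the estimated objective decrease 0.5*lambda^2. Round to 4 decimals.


Step 1: H is diagonal, so H^(-1) * g = [-0.0659, -1.0576, -0.7686].
Step 2: g^T H^(-1) g = sum_i g_i^2 / H_ii
  = (-0.5935)^2/9 + (-5.2882)^2/5 + (-7.6855)^2/10
  = 0.0391 + 5.593 + 5.9067 = 11.5388
Step 3: Objective decrease = 0.5 * g^T H^(-1) g = 5.7694


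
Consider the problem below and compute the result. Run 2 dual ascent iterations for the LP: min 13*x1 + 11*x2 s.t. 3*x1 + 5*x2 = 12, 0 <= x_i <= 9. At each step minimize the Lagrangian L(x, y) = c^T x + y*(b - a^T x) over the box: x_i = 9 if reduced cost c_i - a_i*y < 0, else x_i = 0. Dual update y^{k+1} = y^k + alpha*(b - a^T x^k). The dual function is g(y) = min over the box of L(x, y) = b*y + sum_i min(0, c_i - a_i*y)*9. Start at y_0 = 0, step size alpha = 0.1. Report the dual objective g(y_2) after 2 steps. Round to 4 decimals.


Dual ascent for LP: min 13*x1 + 11*x2, 3*x1 + 5*x2 = 12, 0 <= x_i <= 9
Step 1: y^k = 0.0, reduced costs: (13.0, 11.0)
  x^k = (0.0, 0.0), subgradient = b - a^T x = 12.0
  y^{k+1} = 0.0 + 0.1*12.0 = 1.2
Step 2: y^k = 1.2, reduced costs: (9.4, 5.0)
  x^k = (0.0, 0.0), subgradient = b - a^T x = 12.0
  y^{k+1} = 1.2 + 0.1*12.0 = 2.4
Dual objective at y_2 = 2.4: reduced costs (5.8, -1.0), box minimizer x = (0.0, 9.0)
g(y_2) = b*y + (c1 - a1*y)*x1 + (c2 - a2*y)*x2 = 12*2.4 + 5.8*0.0 + (-1.0)*9.0 = 28.8 + 0.0 - 9.0 = 19.8


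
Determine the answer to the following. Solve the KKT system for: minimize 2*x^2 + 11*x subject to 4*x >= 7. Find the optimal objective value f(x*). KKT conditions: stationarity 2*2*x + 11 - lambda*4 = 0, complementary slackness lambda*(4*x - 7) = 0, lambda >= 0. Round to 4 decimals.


Step 1: Try lambda = 0 (constraint inactive).
x_unc = -11/(2*2) = -2.75
Check: 4*-2.75 = -11.0 < 7 -- violated!
Step 2: Constraint must be active: 4*x = 7
x* = 7/4 = 1.75
lambda = (2*2*1.75 + 11)/4 = 4.5
Step 3: Compute optimal value.
f(x*) = 2*1.75^2 + 11*1.75 = 25.375


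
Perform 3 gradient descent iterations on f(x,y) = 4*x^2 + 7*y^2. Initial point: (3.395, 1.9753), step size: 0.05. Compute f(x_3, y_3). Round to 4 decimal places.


Gradient descent on f(x,y) = 4*x^2 + 7*y^2.
Starting point: (3.395, 1.9753), alpha = 0.05
Step 1: grad_x = 2*4*3.395 = 27.16, grad_y = 2*7*1.9753 = 27.6542
  x_1 = 3.395 - 0.05*27.16 = 2.037
  y_1 = 1.9753 - 0.05*27.6542 = 0.5926
Step 2: grad_x = 2*4*2.037 = 16.296, grad_y = 2*7*0.5926 = 8.2963
  x_2 = 2.037 - 0.05*16.296 = 1.2222
  y_2 = 0.5926 - 0.05*8.2963 = 0.1778
Step 3: grad_x = 2*4*1.2222 = 9.7776, grad_y = 2*7*0.1778 = 2.4889
  x_3 = 1.2222 - 0.05*9.7776 = 0.7333
  y_3 = 0.1778 - 0.05*2.4889 = 0.0533
f(0.7333, 0.0533) = 4*0.7333^2 + 7*0.0533^2 = 2.1709


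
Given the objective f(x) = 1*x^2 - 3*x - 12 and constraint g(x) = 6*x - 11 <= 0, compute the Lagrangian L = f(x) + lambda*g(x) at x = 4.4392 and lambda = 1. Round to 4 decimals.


Step 1: Evaluate f(x).
f(4.4392) = 1*4.4392^2 - 3*4.4392 - 12 = -5.6111
Step 2: Evaluate g(x).
g(4.4392) = 6*4.4392 - 11 = 15.6352
Step 3: Compute Lagrangian.
L = -5.6111 + 1*15.6352 = 10.0241


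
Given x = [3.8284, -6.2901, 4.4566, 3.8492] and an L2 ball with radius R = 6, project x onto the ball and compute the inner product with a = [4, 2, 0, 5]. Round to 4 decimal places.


Step 1: Compute ||x|| (intermediates to 6 decimals).
||x|| = sqrt(3.8284^2 + (-6.2901)^2 + 4.4566^2 + 3.8492^2) = 9.42866
Step 2: Project.
Since ||x|| > R, scale = R/||x|| = 6/9.42866 = 0.636358, proj(x) = scale * x
proj(x) = [2.436233, -4.002755, 2.835993, 2.449469]
Step 3: Dot product.
a^T * proj(x) = 4*2.436233 + 2*(-4.002755) + 0*2.835993 + 5*2.449469 = 13.9868


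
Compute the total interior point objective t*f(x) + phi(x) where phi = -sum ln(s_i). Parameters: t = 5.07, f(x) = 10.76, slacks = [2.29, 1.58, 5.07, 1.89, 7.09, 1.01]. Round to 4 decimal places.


Step 1: Compute log-barrier.
ln values: [0.8286, 0.4574, 1.6233, 0.6366, 1.9587, 0.01]
phi = -(0.8286 + 0.4574 + 1.6233 + 0.6366 + 1.9587 + 0.01) = -5.5145
Step 2: Compute augmented objective.
t*f(x) = 5.07*10.76 = 54.5532
Total = 54.5532 - 5.5145 = 49.0387


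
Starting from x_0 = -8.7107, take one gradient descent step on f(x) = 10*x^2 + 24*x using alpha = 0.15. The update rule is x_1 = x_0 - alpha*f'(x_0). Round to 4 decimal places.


We compute the gradient at x_0 and apply the update.
f'(x) = 20*x + 24
f'(-8.7107) = 20*-8.7107 + 24 = -150.214
x_1 = -8.7107 - 0.15*-150.214 = 13.8214


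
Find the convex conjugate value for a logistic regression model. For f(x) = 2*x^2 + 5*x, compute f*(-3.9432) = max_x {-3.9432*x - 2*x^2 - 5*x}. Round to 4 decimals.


f*(y) = sup_x {y*x - a*x^2 - b*x} = sup_x {(y-b)*x - a*x^2}
FOC: (y - b) - 2a*x = 0 => x* = (y - b)/(2a)
x* = (-3.9432 - 5)/(2*2) = -2.2358
f*(-3.9432) = (y-b)^2/(4a) = (-3.9432 - 5)^2/(4*2)
= 79.9808/8 = 9.9976


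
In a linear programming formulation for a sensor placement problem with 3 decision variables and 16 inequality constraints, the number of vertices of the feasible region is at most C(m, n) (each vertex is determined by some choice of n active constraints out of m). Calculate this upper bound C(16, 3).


Each vertex corresponds to some choice of n active constraints out of m, so the number of vertices is at most C(m, n) = m! / (n!(m-n)!).
m = 16, n = 3
Numerator: 16 * 15 * 14
Denominator: 3! = 6
C(16, 3) = 560


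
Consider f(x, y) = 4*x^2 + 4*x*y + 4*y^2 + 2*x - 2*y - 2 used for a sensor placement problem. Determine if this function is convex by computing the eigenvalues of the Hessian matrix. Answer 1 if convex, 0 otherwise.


The Hessian of f(x,y) = 4*x^2 + 4*x*y + 4*y^2 + 2*x - 2*y - 2 is:
H = [[8, 4], [4, 8]]
Trace = 8 + 8 = 16
Determinant = 8*8 - (4)^2 = 48
Discriminant = (16)^2 - 4*48 = 64.0
Eigenvalues: lambda_1 = 4.0, lambda_2 = 12.0
The function is convex.

1


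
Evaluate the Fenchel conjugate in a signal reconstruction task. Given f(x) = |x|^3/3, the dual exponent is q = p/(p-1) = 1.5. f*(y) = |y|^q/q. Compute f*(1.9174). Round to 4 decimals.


The conjugate exponent q satisfies 1/p + 1/q = 1.
p = 3, so q = 3/(3 - 1) = 1.5
|y|^q = 1.9174^1.5 = 2.655
f*(1.9174) = 2.655 / 1.5 = 1.77


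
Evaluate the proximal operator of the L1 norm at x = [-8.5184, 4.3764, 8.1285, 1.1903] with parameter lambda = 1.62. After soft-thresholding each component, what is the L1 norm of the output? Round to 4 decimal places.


Soft-thresholding with lambda = 1.62:
prox(-8.5184) = sign(-8.5184)*max(|-8.5184| - 1.62, 0) = -6.8984
prox(4.3764) = sign(4.3764)*max(|4.3764| - 1.62, 0) = 2.7564
prox(8.1285) = sign(8.1285)*max(|8.1285| - 1.62, 0) = 6.5085
prox(1.1903) = sign(1.1903)*max(|1.1903| - 1.62, 0) = 0.0
prox(x) = [-6.8984, 2.7564, 6.5085, 0.0]
||prox(x)||_1 = 6.8984 + 2.7564 + 6.5085 + 0.0 = 16.1633


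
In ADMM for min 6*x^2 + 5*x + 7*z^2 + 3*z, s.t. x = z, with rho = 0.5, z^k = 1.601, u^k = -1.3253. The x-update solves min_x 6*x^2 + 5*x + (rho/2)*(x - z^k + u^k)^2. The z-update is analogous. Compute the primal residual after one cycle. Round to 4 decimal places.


ADMM iteration with rho = 0.5, z^k = 1.601, u^k = -1.3253
Step 1: x-update.
Minimize 6*x^2 + 5*x + (0.5/2)*(x - 1.601 - 1.3253)^2
FOC: (2*6 + 0.5)*x = -5 + 0.5*(1.601 + 1.3253)
x^{k+1} = -0.2829
Step 2: z-update.
Minimize 7*z^2 + 3*z + (0.5/2)*(-0.2829 - z - 1.3253)^2
FOC: (2*7 + 0.5)*z = -3 + 0.5*(-0.2829 - 1.3253)
z^{k+1} = -0.2624
Step 3: u-update.
u^{k+1} = -1.3253 - 0.2829 + 0.2624 = -1.3459
Step 4: Primal residual = |-0.2829 + 0.2624| = 0.0206


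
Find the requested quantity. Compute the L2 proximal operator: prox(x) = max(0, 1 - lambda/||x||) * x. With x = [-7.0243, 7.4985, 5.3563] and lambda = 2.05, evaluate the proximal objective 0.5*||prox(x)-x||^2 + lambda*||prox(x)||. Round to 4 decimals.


Step 1: Compute ||x||.
||x|| = 11.587
Step 2: Compute scaling factor.
scale = max(0, 1 - 2.05/11.587) = 0.8231
Step 3: prox(x) = [-5.7815, 6.1718, 4.4086]
||prox(x)|| = 9.537
Step 4: Proximal objective.
0.5*||prox-x||^2 = 2.1013
lambda*||prox|| = 19.5509
Total = 21.6521


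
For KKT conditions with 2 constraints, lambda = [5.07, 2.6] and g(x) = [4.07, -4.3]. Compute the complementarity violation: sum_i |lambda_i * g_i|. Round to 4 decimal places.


KKT complementary slackness check:
lambda_1 * g_1 = 5.07 * 4.07 = 20.6349
lambda_2 * g_2 = 2.6 * -4.3 = -11.18
Total violation = 20.6349 + 11.18 = 31.8149


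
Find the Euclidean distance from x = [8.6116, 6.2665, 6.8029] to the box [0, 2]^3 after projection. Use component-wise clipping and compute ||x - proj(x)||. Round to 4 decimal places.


Project each component onto [0, 2].
clip(8.6116) = 2.0, clip(6.2665) = 2.0, clip(6.8029) = 2.0
Projection = [2.0, 2.0, 2.0]
Squared diffs: [43.7133, 18.203, 23.0678]
Distance = sqrt(84.9841) = 9.2187


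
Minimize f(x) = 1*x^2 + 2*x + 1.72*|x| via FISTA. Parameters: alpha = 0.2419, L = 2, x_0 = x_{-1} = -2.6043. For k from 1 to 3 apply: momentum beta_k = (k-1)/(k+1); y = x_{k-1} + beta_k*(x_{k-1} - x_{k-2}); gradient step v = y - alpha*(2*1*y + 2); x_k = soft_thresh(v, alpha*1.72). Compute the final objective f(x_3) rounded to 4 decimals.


FISTA on f(x) = 1*x^2 + 2*x + 1.72*|x|
L = 2, alpha = 0.2419
Iteration 1: beta = 0.0, y = -2.6043 + 0.0*(-2.6043 + 2.6043) = -2.6043
  grad(y) = -3.2086, v = y - alpha*grad = -1.8281
  prox(v) = soft_thresh(-1.8281, 0.4161) = -1.4121
Iteration 2: beta = 0.3333, y = -1.4121 + 0.3333*(-1.4121 + 2.6043) = -1.0147
  grad(y) = -0.0293, v = y - alpha*grad = -1.0076
  prox(v) = soft_thresh(-1.0076, 0.4161) = -0.5915
Iteration 3: beta = 0.5, y = -0.5915 + 0.5*(-0.5915 + 1.4121) = -0.1812
  grad(y) = 1.6376, v = y - alpha*grad = -0.5773
  prox(v) = soft_thresh(-0.5773, 0.4161) = -0.1613
f(x_3) = 1*(-0.1613)^2 + 2*(-0.1613) + 1.72*|-0.1613| = -0.0191


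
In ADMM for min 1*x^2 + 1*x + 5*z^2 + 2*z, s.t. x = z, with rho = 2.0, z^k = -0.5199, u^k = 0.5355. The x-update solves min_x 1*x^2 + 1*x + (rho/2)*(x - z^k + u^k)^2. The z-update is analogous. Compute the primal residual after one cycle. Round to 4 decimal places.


ADMM iteration with rho = 2.0, z^k = -0.5199, u^k = 0.5355
Step 1: x-update.
Minimize 1*x^2 + 1*x + (2.0/2)*(x + 0.5199 + 0.5355)^2
FOC: (2*1 + 2.0)*x = -1 + 2.0*(-0.5199 - 0.5355)
x^{k+1} = -0.7777
Step 2: z-update.
Minimize 5*z^2 + 2*z + (2.0/2)*(-0.7777 - z + 0.5355)^2
FOC: (2*5 + 2.0)*z = -2 + 2.0*(-0.7777 + 0.5355)
z^{k+1} = -0.207
Step 3: u-update.
u^{k+1} = 0.5355 - 0.7777 + 0.207 = -0.0352
Step 4: Primal residual = |-0.7777 + 0.207| = 0.5707


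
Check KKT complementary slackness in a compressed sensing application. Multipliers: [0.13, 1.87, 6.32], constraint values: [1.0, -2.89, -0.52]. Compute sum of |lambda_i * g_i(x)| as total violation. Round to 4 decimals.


KKT complementary slackness check:
lambda_1 * g_1 = 0.13 * 1.0 = 0.13
lambda_2 * g_2 = 1.87 * -2.89 = -5.4043
lambda_3 * g_3 = 6.32 * -0.52 = -3.2864
Total violation = 0.13 + 5.4043 + 3.2864 = 8.8207


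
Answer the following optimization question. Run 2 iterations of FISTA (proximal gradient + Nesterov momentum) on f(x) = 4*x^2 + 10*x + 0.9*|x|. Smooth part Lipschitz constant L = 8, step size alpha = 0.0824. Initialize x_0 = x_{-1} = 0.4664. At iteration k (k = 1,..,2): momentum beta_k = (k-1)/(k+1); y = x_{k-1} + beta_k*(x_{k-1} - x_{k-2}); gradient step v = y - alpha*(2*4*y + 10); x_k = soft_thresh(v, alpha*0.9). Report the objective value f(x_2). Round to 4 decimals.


FISTA on f(x) = 4*x^2 + 10*x + 0.9*|x|
L = 8, alpha = 0.0824
Iteration 1: beta = 0.0, y = 0.4664 + 0.0*(0.4664 - 0.4664) = 0.4664
  grad(y) = 13.7312, v = y - alpha*grad = -0.6651
  prox(v) = soft_thresh(-0.6651, 0.0742) = -0.5909
Iteration 2: beta = 0.3333, y = -0.5909 + 0.3333*(-0.5909 - 0.4664) = -0.9433
  grad(y) = 2.4534, v = y - alpha*grad = -1.1455
  prox(v) = soft_thresh(-1.1455, 0.0742) = -1.0713
f(x_2) = 4*(-1.0713)^2 + 10*(-1.0713) + 0.9*|-1.0713| = -5.1581


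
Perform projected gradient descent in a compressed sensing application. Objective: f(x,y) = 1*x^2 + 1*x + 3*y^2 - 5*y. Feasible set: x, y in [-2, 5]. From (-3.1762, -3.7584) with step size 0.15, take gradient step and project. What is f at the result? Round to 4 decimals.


Step 1: Compute gradient at (-3.1762, -3.7584).
grad_x = 2*1*-3.1762 + 1 = -5.3524
grad_y = 2*3*-3.7584 - 5 = -27.5504
Step 2: Gradient step.
x_raw = -3.1762 - 0.15*-5.3524 = -2.3733
y_raw = -3.7584 - 0.15*-27.5504 = 0.3742
Step 3: Project onto [-2, 5].
x_proj = clip(-2.3733) = -2.0
y_proj = clip(0.3742) = 0.3742
Step 4: Evaluate f.
f(-2.0, 0.3742) = 0.5492


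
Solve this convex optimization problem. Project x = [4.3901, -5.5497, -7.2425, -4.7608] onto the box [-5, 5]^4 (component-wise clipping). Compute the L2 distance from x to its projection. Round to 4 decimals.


Project each component onto [-5, 5].
clip(4.3901) = 4.3901, clip(-5.5497) = -5.0, clip(-7.2425) = -5.0, clip(-4.7608) = -4.7608
Projection = [4.3901, -5.0, -5.0, -4.7608]
Squared diffs: [0.0, 0.3022, 5.0288, 0.0]
Distance = sqrt(5.331) = 2.3089


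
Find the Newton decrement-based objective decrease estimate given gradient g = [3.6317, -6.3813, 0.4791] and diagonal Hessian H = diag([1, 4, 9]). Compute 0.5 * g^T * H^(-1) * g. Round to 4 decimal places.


Step 1: H is diagonal, so H^(-1) * g = [3.6317, -1.5953, 0.0532].
Step 2: g^T H^(-1) g = sum_i g_i^2 / H_ii
  = (3.6317)^2/1 + (-6.3813)^2/4 + (0.4791)^2/9
  = 13.1892 + 10.1802 + 0.0255 = 23.395
Step 3: Objective decrease = 0.5 * g^T H^(-1) g = 11.6975


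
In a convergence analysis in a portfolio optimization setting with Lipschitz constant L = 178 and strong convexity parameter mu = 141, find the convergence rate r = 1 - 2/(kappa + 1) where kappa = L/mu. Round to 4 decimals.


Step 1: Compute the condition number.
kappa = L/mu = 178/141 = 1.2624
Step 2: Compute the convergence rate.
r = 1 - 2/(kappa + 1) = 1 - 2*mu/(L + mu) = (L - mu)/(L + mu) = 37/319 = 0.116


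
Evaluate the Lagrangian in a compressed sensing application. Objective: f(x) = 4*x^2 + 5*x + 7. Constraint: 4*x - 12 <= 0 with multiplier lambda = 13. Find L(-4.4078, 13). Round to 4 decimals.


Step 1: Evaluate f(x).
f(-4.4078) = 4*(-4.4078)^2 + 5*(-4.4078) + 7 = 62.6758
Step 2: Evaluate g(x).
g(-4.4078) = 4*-4.4078 - 12 = -29.6312
Step 3: Compute Lagrangian.
L = 62.6758 + 13*-29.6312 = -322.5298


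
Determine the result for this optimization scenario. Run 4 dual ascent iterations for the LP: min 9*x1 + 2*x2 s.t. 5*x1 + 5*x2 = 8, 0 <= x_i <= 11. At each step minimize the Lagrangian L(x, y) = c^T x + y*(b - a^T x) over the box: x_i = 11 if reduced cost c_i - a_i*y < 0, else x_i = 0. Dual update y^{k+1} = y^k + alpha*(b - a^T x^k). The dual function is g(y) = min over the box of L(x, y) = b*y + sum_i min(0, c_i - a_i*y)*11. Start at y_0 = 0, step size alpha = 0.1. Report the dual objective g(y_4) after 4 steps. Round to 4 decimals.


Dual ascent for LP: min 9*x1 + 2*x2, 5*x1 + 5*x2 = 8, 0 <= x_i <= 11
Step 1: y^k = 0.0, reduced costs: (9.0, 2.0)
  x^k = (0.0, 0.0), subgradient = b - a^T x = 8.0
  y^{k+1} = 0.0 + 0.1*8.0 = 0.8
Step 2: y^k = 0.8, reduced costs: (5.0, -2.0)
  x^k = (0.0, 11.0), subgradient = b - a^T x = -47.0
  y^{k+1} = 0.8 + 0.1*-47.0 = -3.9
Step 3: y^k = -3.9, reduced costs: (28.5, 21.5)
  x^k = (0.0, 0.0), subgradient = b - a^T x = 8.0
  y^{k+1} = -3.9 + 0.1*8.0 = -3.1
Step 4: y^k = -3.1, reduced costs: (24.5, 17.5)
  x^k = (0.0, 0.0), subgradient = b - a^T x = 8.0
  y^{k+1} = -3.1 + 0.1*8.0 = -2.3
Dual objective at y_4 = -2.3: reduced costs (20.5, 13.5), box minimizer x = (0.0, 0.0)
g(y_4) = b*y + (c1 - a1*y)*x1 + (c2 - a2*y)*x2 = 8*(-2.3) + 20.5*0.0 + 13.5*0.0 = -18.4 + 0.0 + 0.0 = -18.4


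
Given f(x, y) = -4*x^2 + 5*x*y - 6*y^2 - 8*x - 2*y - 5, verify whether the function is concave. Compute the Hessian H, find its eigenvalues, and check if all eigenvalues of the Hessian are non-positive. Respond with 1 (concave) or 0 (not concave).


The Hessian of f(x,y) = -4*x^2 + 5*x*y - 6*y^2 - 8*x - 2*y - 5 is:
H = [[-8, 5], [5, -12]]
Trace = -8 - 12 = -20
Determinant = -8*-12 - (5)^2 = 71
Discriminant = (-20)^2 - 4*71 = 116.0
Eigenvalues: lambda_1 = -15.3852, lambda_2 = -4.6148
The function is concave.

1


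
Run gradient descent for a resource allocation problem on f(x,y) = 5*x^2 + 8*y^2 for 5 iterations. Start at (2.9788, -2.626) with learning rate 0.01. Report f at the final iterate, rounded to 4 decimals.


Gradient descent on f(x,y) = 5*x^2 + 8*y^2.
Starting point: (2.9788, -2.626), alpha = 0.01
Step 1: grad_x = 2*5*2.9788 = 29.788, grad_y = 2*8*-2.626 = -42.016
  x_1 = 2.9788 - 0.01*29.788 = 2.6809
  y_1 = -2.626 - 0.01*-42.016 = -2.2058
Step 2: grad_x = 2*5*2.6809 = 26.8092, grad_y = 2*8*-2.2058 = -35.2934
  x_2 = 2.6809 - 0.01*26.8092 = 2.4128
  y_2 = -2.2058 - 0.01*-35.2934 = -1.8529
Step 3: grad_x = 2*5*2.4128 = 24.1283, grad_y = 2*8*-1.8529 = -29.6465
  x_3 = 2.4128 - 0.01*24.1283 = 2.1715
  y_3 = -1.8529 - 0.01*-29.6465 = -1.5564
Step 4: grad_x = 2*5*2.1715 = 21.7155, grad_y = 2*8*-1.5564 = -24.9031
  x_4 = 2.1715 - 0.01*21.7155 = 1.9544
  y_4 = -1.5564 - 0.01*-24.9031 = -1.3074
Step 5: grad_x = 2*5*1.9544 = 19.5439, grad_y = 2*8*-1.3074 = -20.9186
  x_5 = 1.9544 - 0.01*19.5439 = 1.759
  y_5 = -1.3074 - 0.01*-20.9186 = -1.0982
f(1.759, -1.0982) = 5*1.759^2 + 8*(-1.0982)^2 = 25.1183


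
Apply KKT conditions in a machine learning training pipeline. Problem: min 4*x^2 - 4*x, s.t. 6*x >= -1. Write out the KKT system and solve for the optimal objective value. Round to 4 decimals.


Step 1: Try lambda = 0 (constraint inactive).
Stationarity: 2*4*x - 4 = 0
x* = 4/(2*4) = 0.5
Check constraint: 6*0.5 = 3.0 >= -1 -- satisfied.
Step 2: Compute optimal value.
f(x*) = 4*0.5^2 - 4*0.5 = -1.0


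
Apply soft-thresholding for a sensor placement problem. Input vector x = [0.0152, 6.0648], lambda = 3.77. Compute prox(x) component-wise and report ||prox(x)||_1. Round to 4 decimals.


Soft-thresholding with lambda = 3.77:
prox(0.0152) = sign(0.0152)*max(|0.0152| - 3.77, 0) = 0.0
prox(6.0648) = sign(6.0648)*max(|6.0648| - 3.77, 0) = 2.2948
prox(x) = [0.0, 2.2948]
||prox(x)||_1 = 0.0 + 2.2948 = 2.2948


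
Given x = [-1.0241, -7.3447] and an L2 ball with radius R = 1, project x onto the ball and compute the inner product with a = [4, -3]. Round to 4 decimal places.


Step 1: Compute ||x|| (intermediates to 6 decimals).
||x|| = sqrt((-1.0241)^2 + (-7.3447)^2) = 7.415753
Step 2: Project.
Since ||x|| > R, scale = R/||x|| = 1/7.415753 = 0.134848, proj(x) = scale * x
proj(x) = [-0.138098, -0.990418]
Step 3: Dot product.
a^T * proj(x) = 4*(-0.138098) - 3*(-0.990418) = 2.4189


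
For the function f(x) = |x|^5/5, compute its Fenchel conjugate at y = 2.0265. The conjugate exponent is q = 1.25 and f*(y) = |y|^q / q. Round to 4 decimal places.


The conjugate exponent q satisfies 1/p + 1/q = 1.
p = 5, so q = 5/(5 - 1) = 1.25
|y|^q = 2.0265^1.25 = 2.4179
f*(2.0265) = 2.4179 / 1.25 = 1.9343


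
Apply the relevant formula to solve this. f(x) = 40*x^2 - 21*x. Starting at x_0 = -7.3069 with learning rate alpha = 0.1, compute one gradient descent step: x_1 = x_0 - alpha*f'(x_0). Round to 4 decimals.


We compute the gradient at x_0 and apply the update.
f'(x) = 80*x - 21
f'(-7.3069) = 80*-7.3069 - 21 = -605.552
x_1 = -7.3069 - 0.1*-605.552 = 53.2483


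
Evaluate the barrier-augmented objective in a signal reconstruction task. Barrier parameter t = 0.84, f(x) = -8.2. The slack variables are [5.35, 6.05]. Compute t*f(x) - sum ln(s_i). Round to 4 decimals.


Step 1: Compute log-barrier.
ln values: [1.6771, 1.8001]
phi = -(1.6771 + 1.8001) = -3.4772
Step 2: Compute augmented objective.
t*f(x) = 0.84*-8.2 = -6.888
Total = -6.888 - 3.4772 = -10.3652


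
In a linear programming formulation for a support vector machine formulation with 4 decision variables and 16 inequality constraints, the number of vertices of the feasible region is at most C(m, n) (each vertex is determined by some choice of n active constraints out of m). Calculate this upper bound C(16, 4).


Each vertex corresponds to some choice of n active constraints out of m, so the number of vertices is at most C(m, n) = m! / (n!(m-n)!).
m = 16, n = 4
Numerator: 16 * 15 * 14 * 13
Denominator: 4! = 24
C(16, 4) = 1820


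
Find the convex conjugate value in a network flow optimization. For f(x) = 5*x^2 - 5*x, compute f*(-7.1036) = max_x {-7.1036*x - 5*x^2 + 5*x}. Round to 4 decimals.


f*(y) = sup_x {y*x - a*x^2 - b*x} = sup_x {(y-b)*x - a*x^2}
FOC: (y - b) - 2a*x = 0 => x* = (y - b)/(2a)
x* = (-7.1036 + 5)/(2*5) = -0.2104
f*(-7.1036) = (y-b)^2/(4a) = (-7.1036 + 5)^2/(4*5)
= 4.4251/20 = 0.2213


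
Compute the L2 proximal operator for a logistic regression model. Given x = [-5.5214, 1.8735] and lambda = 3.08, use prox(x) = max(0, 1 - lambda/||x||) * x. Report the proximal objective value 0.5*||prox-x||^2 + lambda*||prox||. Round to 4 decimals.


Step 1: Compute ||x||.
||x|| = 5.8306
Step 2: Compute scaling factor.
scale = max(0, 1 - 3.08/5.8306) = 0.4718
Step 3: prox(x) = [-2.6047, 0.8838]
||prox(x)|| = 2.7506
Step 4: Proximal objective.
0.5*||prox-x||^2 = 4.7432
lambda*||prox|| = 8.4718
Total = 13.215


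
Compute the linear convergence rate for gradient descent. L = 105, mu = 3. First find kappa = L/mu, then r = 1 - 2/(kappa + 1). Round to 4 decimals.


Step 1: Compute the condition number.
kappa = L/mu = 105/3 = 35.0
Step 2: Compute the convergence rate.
r = 1 - 2/(kappa + 1) = 1 - 2*mu/(L + mu) = (L - mu)/(L + mu) = 102/108 = 0.9444


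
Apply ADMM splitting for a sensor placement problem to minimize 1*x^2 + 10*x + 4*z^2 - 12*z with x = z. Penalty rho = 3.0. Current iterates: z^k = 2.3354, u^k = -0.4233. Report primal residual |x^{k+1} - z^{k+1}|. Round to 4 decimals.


ADMM iteration with rho = 3.0, z^k = 2.3354, u^k = -0.4233
Step 1: x-update.
Minimize 1*x^2 + 10*x + (3.0/2)*(x - 2.3354 - 0.4233)^2
FOC: (2*1 + 3.0)*x = -10 + 3.0*(2.3354 + 0.4233)
x^{k+1} = -0.3448
Step 2: z-update.
Minimize 4*z^2 - 12*z + (3.0/2)*(-0.3448 - z - 0.4233)^2
FOC: (2*4 + 3.0)*z = 12 + 3.0*(-0.3448 - 0.4233)
z^{k+1} = 0.8814
Step 3: u-update.
u^{k+1} = -0.4233 - 0.3448 - 0.8814 = -1.6495
Step 4: Primal residual = |-0.3448 - 0.8814| = 1.2262


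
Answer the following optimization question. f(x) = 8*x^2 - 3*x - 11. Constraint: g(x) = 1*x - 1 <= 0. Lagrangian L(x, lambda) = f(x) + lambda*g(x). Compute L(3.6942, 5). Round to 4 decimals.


Step 1: Evaluate f(x).
f(3.6942) = 8*3.6942^2 - 3*3.6942 - 11 = 87.0943
Step 2: Evaluate g(x).
g(3.6942) = 1*3.6942 - 1 = 2.6942
Step 3: Compute Lagrangian.
L = 87.0943 + 5*2.6942 = 100.5653


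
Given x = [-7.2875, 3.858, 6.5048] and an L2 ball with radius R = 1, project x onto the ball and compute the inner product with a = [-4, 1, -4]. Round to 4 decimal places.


Step 1: Compute ||x|| (intermediates to 6 decimals).
||x|| = sqrt((-7.2875)^2 + 3.858^2 + 6.5048^2) = 10.502583
Step 2: Project.
Since ||x|| > R, scale = R/||x|| = 1/10.502583 = 0.095215, proj(x) = scale * x
proj(x) = [-0.693879, 0.367339, 0.619355]
Step 3: Dot product.
a^T * proj(x) = -4*(-0.693879) + 1*0.367339 - 4*0.619355 = 0.6654


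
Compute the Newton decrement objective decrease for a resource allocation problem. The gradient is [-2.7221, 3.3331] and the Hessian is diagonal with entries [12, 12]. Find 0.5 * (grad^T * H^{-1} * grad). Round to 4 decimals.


Step 1: H is diagonal, so H^(-1) * g = [-0.2268, 0.2778].
Step 2: g^T H^(-1) g = sum_i g_i^2 / H_ii
  = (-2.7221)^2/12 + (3.3331)^2/12
  = 0.6175 + 0.9258 = 1.5433
Step 3: Objective decrease = 0.5 * g^T H^(-1) g = 0.7716


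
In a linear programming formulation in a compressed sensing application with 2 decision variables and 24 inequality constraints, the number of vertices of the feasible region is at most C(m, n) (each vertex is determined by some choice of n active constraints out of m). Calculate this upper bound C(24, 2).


Each vertex corresponds to some choice of n active constraints out of m, so the number of vertices is at most C(m, n) = m! / (n!(m-n)!).
m = 24, n = 2
Numerator: 24 * 23
Denominator: 2! = 2
C(24, 2) = 276


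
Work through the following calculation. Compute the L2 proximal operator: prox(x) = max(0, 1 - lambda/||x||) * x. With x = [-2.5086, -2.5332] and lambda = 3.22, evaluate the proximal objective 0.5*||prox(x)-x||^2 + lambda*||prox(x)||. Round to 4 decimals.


Step 1: Compute ||x||.
||x|| = 3.5651
Step 2: Compute scaling factor.
scale = max(0, 1 - 3.22/3.5651) = 0.0968
Step 3: prox(x) = [-0.2429, -0.2452]
||prox(x)|| = 0.3451
Step 4: Proximal objective.
0.5*||prox-x||^2 = 5.1842
lambda*||prox|| = 1.1112
Total = 6.2955


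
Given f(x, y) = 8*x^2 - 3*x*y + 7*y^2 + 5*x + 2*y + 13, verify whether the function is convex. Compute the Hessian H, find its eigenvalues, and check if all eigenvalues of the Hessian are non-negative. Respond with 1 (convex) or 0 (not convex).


The Hessian of f(x,y) = 8*x^2 - 3*x*y + 7*y^2 + 5*x + 2*y + 13 is:
H = [[16, -3], [-3, 14]]
Trace = 16 + 14 = 30
Determinant = 16*14 - (-3)^2 = 215
Discriminant = (30)^2 - 4*215 = 40.0
Eigenvalues: lambda_1 = 11.8377, lambda_2 = 18.1623
The function is convex.

1


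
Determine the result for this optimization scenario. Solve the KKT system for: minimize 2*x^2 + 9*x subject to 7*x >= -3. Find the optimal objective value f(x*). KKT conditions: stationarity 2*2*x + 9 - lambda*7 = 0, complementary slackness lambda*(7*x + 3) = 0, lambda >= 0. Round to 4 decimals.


Step 1: Try lambda = 0 (constraint inactive).
x_unc = -9/(2*2) = -2.25
Check: 7*-2.25 = -15.75 < -3 -- violated!
Step 2: Constraint must be active: 7*x = -3
x* = -3/7 = -0.4286 (rounded; the exact value -3/7 is used below)
lambda = (2*2*(-3/7) + 9)/7 = 1.0408
Step 3: Compute optimal value.
f(x*) = 2*(-3/7)^2 + 9*(-3/7) = -3.4898


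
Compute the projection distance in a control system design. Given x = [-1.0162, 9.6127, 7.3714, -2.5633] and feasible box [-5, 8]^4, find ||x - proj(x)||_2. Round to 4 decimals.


Project each component onto [-5, 8].
clip(-1.0162) = -1.0162, clip(9.6127) = 8.0, clip(7.3714) = 7.3714, clip(-2.5633) = -2.5633
Projection = [-1.0162, 8.0, 7.3714, -2.5633]
Squared diffs: [0.0, 2.6008, 0.0, 0.0]
Distance = sqrt(2.6008) = 1.6127


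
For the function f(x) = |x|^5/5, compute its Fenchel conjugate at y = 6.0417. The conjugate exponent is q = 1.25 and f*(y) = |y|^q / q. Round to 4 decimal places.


The conjugate exponent q satisfies 1/p + 1/q = 1.
p = 5, so q = 5/(5 - 1) = 1.25
|y|^q = 6.0417^1.25 = 9.4722
f*(6.0417) = 9.4722 / 1.25 = 7.5777


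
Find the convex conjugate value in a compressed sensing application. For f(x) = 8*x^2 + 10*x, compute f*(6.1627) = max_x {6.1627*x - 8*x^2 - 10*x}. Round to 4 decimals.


f*(y) = sup_x {y*x - a*x^2 - b*x} = sup_x {(y-b)*x - a*x^2}
FOC: (y - b) - 2a*x = 0 => x* = (y - b)/(2a)
x* = (6.1627 - 10)/(2*8) = -0.2398
f*(6.1627) = (y-b)^2/(4a) = (6.1627 - 10)^2/(4*8)
= 14.7249/32 = 0.4602


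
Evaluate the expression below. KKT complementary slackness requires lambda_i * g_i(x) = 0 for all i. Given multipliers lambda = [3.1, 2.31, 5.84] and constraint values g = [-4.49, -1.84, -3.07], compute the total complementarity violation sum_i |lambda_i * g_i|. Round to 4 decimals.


KKT complementary slackness check:
lambda_1 * g_1 = 3.1 * -4.49 = -13.919
lambda_2 * g_2 = 2.31 * -1.84 = -4.2504
lambda_3 * g_3 = 5.84 * -3.07 = -17.9288
Total violation = 13.919 + 4.2504 + 17.9288 = 36.0982


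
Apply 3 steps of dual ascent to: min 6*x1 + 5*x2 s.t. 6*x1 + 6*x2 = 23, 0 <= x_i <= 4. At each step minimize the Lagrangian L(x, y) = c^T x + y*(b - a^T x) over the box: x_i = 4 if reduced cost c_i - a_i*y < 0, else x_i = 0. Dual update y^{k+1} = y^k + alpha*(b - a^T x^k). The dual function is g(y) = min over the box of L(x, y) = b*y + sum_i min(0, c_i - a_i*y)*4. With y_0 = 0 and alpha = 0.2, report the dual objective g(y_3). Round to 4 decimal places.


Dual ascent for LP: min 6*x1 + 5*x2, 6*x1 + 6*x2 = 23, 0 <= x_i <= 4
Step 1: y^k = 0.0, reduced costs: (6.0, 5.0)
  x^k = (0.0, 0.0), subgradient = b - a^T x = 23.0
  y^{k+1} = 0.0 + 0.2*23.0 = 4.6
Step 2: y^k = 4.6, reduced costs: (-21.6, -22.6)
  x^k = (4.0, 4.0), subgradient = b - a^T x = -25.0
  y^{k+1} = 4.6 + 0.2*-25.0 = -0.4
Step 3: y^k = -0.4, reduced costs: (8.4, 7.4)
  x^k = (0.0, 0.0), subgradient = b - a^T x = 23.0
  y^{k+1} = -0.4 + 0.2*23.0 = 4.2
Dual objective at y_3 = 4.2: reduced costs (-19.2, -20.2), box minimizer x = (4.0, 4.0)
g(y_3) = b*y + (c1 - a1*y)*x1 + (c2 - a2*y)*x2 = 23*4.2 + (-19.2)*4.0 + (-20.2)*4.0 = 96.6 - 76.8 - 80.8 = -61.0
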